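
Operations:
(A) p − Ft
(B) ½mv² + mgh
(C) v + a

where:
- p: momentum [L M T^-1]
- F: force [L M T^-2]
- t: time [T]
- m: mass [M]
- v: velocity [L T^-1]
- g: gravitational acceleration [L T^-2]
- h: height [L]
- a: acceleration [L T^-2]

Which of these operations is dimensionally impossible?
(C) v + a

(A) p − Ft: p [L M T^-1] and Ft [L M T^-1] — same dimensions ✓
(B) ½mv² + mgh: ½mv² [L^2 M T^-2] and mgh [L^2 M T^-2] — same dimensions ✓
(C) v + a: v [L T^-1] and a [L T^-2] — different dimensions cannot be added/subtracted ✗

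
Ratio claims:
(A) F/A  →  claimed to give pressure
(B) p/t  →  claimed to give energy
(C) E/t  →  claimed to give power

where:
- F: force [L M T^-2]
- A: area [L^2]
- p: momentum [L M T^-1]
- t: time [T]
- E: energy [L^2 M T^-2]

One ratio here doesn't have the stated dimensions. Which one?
(B) p/t does not give energy

(A) F/A: [L^-1 M T^-2] = pressure [L^-1 M T^-2] ✓
(B) p/t: [L M T^-2] ≠ energy [L^2 M T^-2] ✗
(C) E/t: [L^2 M T^-3] = power [L^2 M T^-3] ✓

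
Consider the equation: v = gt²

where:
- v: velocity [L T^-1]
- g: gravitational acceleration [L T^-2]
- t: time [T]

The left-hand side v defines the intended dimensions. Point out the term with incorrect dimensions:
The right-hand side term gt²

v has dimensions [L T^-1], but gt² has dimensions [L], so the term gt² is dimensionally wrong for v.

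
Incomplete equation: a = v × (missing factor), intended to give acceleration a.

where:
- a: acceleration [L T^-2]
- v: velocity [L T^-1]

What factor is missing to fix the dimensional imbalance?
1/t (inverse time), dimensions [T^-1]

a has dimensions [L T^-2] and v has dimensions [L T^-1].
The missing factor must have dimensions [L T^-2] / [L T^-1] = [T^-1], i.e. inverse time (1/t).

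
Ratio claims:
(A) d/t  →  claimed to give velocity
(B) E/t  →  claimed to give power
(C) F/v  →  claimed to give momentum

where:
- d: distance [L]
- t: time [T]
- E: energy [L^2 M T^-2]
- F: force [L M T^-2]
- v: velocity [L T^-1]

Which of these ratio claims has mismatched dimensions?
(C) F/v does not give momentum

(A) d/t: [L T^-1] = velocity [L T^-1] ✓
(B) E/t: [L^2 M T^-3] = power [L^2 M T^-3] ✓
(C) F/v: [M T^-1] ≠ momentum [L M T^-1] ✗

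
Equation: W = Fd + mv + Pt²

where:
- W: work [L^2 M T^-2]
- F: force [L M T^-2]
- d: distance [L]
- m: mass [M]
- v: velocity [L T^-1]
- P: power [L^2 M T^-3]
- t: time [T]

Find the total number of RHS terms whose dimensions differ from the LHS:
2

LHS W: [L^2 M T^-2]
- Fd: [L^2 M T^-2] ✓
- mv: [L M T^-1] ✗
- Pt²: [L^2 M T^-1] ✗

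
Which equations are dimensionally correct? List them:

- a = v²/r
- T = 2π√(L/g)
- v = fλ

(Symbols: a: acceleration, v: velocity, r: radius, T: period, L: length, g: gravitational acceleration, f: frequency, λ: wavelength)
Dimensionally correct: a = v²/r, T = 2π√(L/g), v = fλ
Dimensionally incorrect: none
Ordered (correct first, then incorrect): a = v²/r, T = 2π√(L/g), v = fλ

- a = v²/r: LHS [L T^-2], RHS [L T^-2] → correct ✓
- T = 2π√(L/g): LHS [T], RHS [T] → correct ✓
- v = fλ: LHS [L T^-1], RHS [L T^-1] → correct ✓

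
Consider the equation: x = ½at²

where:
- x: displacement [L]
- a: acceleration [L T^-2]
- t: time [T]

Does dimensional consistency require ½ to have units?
No

x has dimensions [L] and at² already has dimensions [L], so the equation balances without ½ contributing any dimensions. ½ is a pure (dimensionless) number; changing or removing it would not affect dimensional consistency.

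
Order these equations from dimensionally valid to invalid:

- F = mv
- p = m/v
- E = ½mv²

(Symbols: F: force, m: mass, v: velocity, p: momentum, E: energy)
Dimensionally correct: E = ½mv²
Dimensionally incorrect: F = mv, p = m/v
Ordered (correct first, then incorrect): E = ½mv², F = mv, p = m/v

- F = mv: LHS [L M T^-2], RHS [L M T^-1] → incorrect ✗
- p = m/v: LHS [L M T^-1], RHS [L^-1 M T] → incorrect ✗
- E = ½mv²: LHS [L^2 M T^-2], RHS [L^2 M T^-2] → correct ✓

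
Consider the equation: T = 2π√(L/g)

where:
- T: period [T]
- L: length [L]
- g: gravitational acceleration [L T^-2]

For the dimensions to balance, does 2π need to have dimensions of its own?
No

T has dimensions [T] and √(L/g) already has dimensions [T], so the equation balances without 2π contributing any dimensions. 2π is a pure (dimensionless) number; changing or removing it would not affect dimensional consistency.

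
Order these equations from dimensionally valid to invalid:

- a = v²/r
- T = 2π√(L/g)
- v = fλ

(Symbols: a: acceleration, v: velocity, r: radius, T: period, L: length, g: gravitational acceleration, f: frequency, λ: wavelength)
Dimensionally correct: a = v²/r, T = 2π√(L/g), v = fλ
Dimensionally incorrect: none
Ordered (correct first, then incorrect): a = v²/r, T = 2π√(L/g), v = fλ

- a = v²/r: LHS [L T^-2], RHS [L T^-2] → correct ✓
- T = 2π√(L/g): LHS [T], RHS [T] → correct ✓
- v = fλ: LHS [L T^-1], RHS [L T^-1] → correct ✓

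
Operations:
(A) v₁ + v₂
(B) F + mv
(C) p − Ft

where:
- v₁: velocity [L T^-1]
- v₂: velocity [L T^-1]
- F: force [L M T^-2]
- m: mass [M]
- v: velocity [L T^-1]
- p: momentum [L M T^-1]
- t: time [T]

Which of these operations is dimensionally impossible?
(B) F + mv

(A) v₁ + v₂: v₁ [L T^-1] and v₂ [L T^-1] — same dimensions ✓
(B) F + mv: F [L M T^-2] and mv [L M T^-1] — different dimensions cannot be added/subtracted ✗
(C) p − Ft: p [L M T^-1] and Ft [L M T^-1] — same dimensions ✓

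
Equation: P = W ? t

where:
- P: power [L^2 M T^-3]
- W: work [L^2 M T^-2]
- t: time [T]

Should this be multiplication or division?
division (÷): P = W ÷ t

P [L^2 M T^-3]; W [L^2 M T^-2]; t [T].
W × t → [L^2 M T^-1] ✗
W ÷ t → [L^2 M T^-3] ✓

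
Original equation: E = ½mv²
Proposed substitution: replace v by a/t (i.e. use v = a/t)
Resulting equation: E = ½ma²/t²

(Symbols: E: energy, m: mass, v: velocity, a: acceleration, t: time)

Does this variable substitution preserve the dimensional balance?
No

[v] = [L T^-1] and [a/t] = [L T^-3]. These differ, so the substitution replaces a quantity by one of different dimensions and the result E = ½ma²/t² has LHS [L^2 M T^-2] vs RHS [L^2 M T^-6] — inconsistent.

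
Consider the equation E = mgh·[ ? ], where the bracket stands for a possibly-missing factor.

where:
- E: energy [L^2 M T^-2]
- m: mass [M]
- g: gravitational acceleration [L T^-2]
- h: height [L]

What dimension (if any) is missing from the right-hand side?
Nothing is missing — the bracketed factor must be dimensionless.

E has dimensions [L^2 M T^-2] and mgh already has dimensions [L^2 M T^-2], so E = mgh is dimensionally complete.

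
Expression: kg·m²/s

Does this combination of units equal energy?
No

The expression kg·m²/s has dimensions [L^2 M T^-1], but energy has dimensions [L^2 M T^-2].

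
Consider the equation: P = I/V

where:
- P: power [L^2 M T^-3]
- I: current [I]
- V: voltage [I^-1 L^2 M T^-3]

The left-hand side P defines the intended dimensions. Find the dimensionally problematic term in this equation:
The right-hand side term I/V

P has dimensions [L^2 M T^-3], but I/V has dimensions [I^2 L^-2 M^-1 T^3], so the term I/V is dimensionally wrong for P.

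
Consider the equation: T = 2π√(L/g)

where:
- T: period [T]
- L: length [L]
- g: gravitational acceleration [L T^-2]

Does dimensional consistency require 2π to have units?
No

T has dimensions [T] and √(L/g) already has dimensions [T], so the equation balances without 2π contributing any dimensions. 2π is a pure (dimensionless) number; changing or removing it would not affect dimensional consistency.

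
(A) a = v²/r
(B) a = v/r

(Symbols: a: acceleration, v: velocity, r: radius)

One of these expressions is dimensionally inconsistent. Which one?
(B)

(A) a = v²/r: LHS [L T^-2], RHS [L T^-2] ✓
(B) a = v/r: LHS [L T^-2], RHS [T^-1] ✗

Expression (B) a = v/r is dimensionally incorrect.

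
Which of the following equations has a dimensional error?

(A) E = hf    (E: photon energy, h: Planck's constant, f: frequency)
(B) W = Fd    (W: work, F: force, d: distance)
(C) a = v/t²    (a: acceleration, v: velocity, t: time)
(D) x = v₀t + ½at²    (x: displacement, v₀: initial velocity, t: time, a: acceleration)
(C) a = v/t²

The equation (C) a = v/t² is dimensionally incorrect.

LHS (a): [L T^-2]
RHS (v/t²): [L T^-3] ✗

The dimensions do not match. The other three equations balance.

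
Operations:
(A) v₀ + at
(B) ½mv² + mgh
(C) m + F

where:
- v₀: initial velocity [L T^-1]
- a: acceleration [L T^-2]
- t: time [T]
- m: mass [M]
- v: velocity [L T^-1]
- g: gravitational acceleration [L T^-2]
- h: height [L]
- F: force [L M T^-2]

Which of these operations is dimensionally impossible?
(C) m + F

(A) v₀ + at: v₀ [L T^-1] and at [L T^-1] — same dimensions ✓
(B) ½mv² + mgh: ½mv² [L^2 M T^-2] and mgh [L^2 M T^-2] — same dimensions ✓
(C) m + F: m [M] and F [L M T^-2] — different dimensions cannot be added/subtracted ✗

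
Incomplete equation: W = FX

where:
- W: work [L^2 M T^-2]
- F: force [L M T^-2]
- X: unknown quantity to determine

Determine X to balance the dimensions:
X = d (distance), dimensions [L]

W has dimensions [L^2 M T^-2]; the rest of the RHS (F) has dimensions [L M T^-2].
So X must have dimensions [L] — X = d (distance).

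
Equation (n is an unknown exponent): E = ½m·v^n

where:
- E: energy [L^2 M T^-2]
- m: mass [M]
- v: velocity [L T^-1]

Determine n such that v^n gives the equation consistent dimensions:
n = 2

E has dimensions [L^2 M T^-2]; v has dimensions [L T^-1].
The rest of the RHS has dimensions [M], so v^n must supply [L^2 T^-2].
With n = 2: ½m·v^2 has dimensions [L^2 M T^-2], matching the LHS ✓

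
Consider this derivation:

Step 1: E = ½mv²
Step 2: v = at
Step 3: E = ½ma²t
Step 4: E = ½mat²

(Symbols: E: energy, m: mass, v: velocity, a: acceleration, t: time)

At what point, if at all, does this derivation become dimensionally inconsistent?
Step 3

Step 1: E = ½mv² → LHS [L^2 M T^-2], RHS [L^2 M T^-2] ✓
Step 2: v = at → LHS [L T^-1], RHS [L T^-1] ✓
Step 3: E = ½ma²t → LHS [L^2 M T^-2], RHS [L^2 M T^-3] ✗

The first dimensional inconsistency appears in step 3: E = ½ma²t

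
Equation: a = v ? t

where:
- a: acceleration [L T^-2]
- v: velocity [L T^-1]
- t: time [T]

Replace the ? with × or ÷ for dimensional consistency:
division (÷): a = v ÷ t

a [L T^-2]; v [L T^-1]; t [T].
v × t → [L] ✗
v ÷ t → [L T^-2] ✓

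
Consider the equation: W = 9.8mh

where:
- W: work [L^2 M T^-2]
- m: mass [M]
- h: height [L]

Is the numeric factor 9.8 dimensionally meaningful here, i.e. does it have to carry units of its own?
Yes

W has dimensions [L^2 M T^-2], while mh alone has dimensions [L M]. For the equation to balance, the factor 9.8 must carry dimensions [L T^-2] — it is a dimensional constant (a numerical value of a physical quantity with its units suppressed), not a pure number.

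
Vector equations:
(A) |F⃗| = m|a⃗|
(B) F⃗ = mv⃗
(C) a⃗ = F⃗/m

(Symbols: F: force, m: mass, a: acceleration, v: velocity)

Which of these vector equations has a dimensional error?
(B) F⃗ = mv⃗

(A) |F⃗| = m|a⃗|: LHS [L M T^-2], RHS [L M T^-2] ✓ — magnitudes of vectors are scalars
(B) F⃗ = mv⃗: LHS [L M T^-2], RHS [L M T^-1] ✗ — mass times velocity is momentum, not force; should be ma⃗
(C) a⃗ = F⃗/m: LHS [L T^-2], RHS [L T^-2] ✓ — force (vector) divided by mass (scalar)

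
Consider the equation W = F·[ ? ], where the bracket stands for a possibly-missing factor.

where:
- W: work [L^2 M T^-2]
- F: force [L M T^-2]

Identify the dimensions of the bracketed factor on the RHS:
[L] — length (e.g. a distance d)

W has dimensions [L^2 M T^-2]; F has dimensions [L M T^-2].
The bracketed factor must supply [L^2 M T^-2] / [L M T^-2] = [L].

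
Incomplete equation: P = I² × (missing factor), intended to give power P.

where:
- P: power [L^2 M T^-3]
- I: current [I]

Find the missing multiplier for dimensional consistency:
R (resistance), dimensions [I^-2 L^2 M T^-3]

P has dimensions [L^2 M T^-3] and I² has dimensions [I^2].
The missing factor must have dimensions [L^2 M T^-3] / [I^2] = [I^-2 L^2 M T^-3], i.e. resistance (R).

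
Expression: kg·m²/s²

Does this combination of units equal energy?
Yes

The expression kg·m²/s² has dimensions [L^2 M T^-2], which is exactly energy [L^2 M T^-2].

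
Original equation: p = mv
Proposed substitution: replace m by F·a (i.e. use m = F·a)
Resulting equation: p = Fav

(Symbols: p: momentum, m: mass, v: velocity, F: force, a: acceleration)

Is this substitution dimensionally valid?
No

[m] = [M] and [F·a] = [L^2 M T^-4]. These differ, so the substitution replaces a quantity by one of different dimensions and the result p = Fav has LHS [L M T^-1] vs RHS [L^3 M T^-5] — inconsistent.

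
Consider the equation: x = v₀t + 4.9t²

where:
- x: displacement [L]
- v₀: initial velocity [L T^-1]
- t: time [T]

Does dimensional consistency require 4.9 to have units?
Yes

x has dimensions [L], while t² alone has dimensions [T^2]. For the equation to balance, the factor 4.9 must carry dimensions [L T^-2] — it is a dimensional constant (a numerical value of a physical quantity with its units suppressed), not a pure number.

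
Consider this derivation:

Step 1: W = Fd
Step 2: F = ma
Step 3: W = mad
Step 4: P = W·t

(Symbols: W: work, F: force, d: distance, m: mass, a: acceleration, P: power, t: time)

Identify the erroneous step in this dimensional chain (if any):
Step 4

Step 1: W = Fd → LHS [L^2 M T^-2], RHS [L^2 M T^-2] ✓
Step 2: F = ma → LHS [L M T^-2], RHS [L M T^-2] ✓
Step 3: W = mad → LHS [L^2 M T^-2], RHS [L^2 M T^-2] ✓
Step 4: P = W·t → LHS [L^2 M T^-3], RHS [L^2 M T^-1] ✗

The first dimensional inconsistency appears in step 4: P = W·t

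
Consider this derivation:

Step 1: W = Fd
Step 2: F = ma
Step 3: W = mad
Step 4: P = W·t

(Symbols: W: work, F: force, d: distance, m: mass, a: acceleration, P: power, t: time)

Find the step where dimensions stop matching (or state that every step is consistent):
Step 4

Step 1: W = Fd → LHS [L^2 M T^-2], RHS [L^2 M T^-2] ✓
Step 2: F = ma → LHS [L M T^-2], RHS [L M T^-2] ✓
Step 3: W = mad → LHS [L^2 M T^-2], RHS [L^2 M T^-2] ✓
Step 4: P = W·t → LHS [L^2 M T^-3], RHS [L^2 M T^-1] ✗

The first dimensional inconsistency appears in step 4: P = W·t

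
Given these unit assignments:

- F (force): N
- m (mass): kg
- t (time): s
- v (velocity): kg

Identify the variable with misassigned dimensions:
v

The variable v (velocity) should have units m/s, not kg.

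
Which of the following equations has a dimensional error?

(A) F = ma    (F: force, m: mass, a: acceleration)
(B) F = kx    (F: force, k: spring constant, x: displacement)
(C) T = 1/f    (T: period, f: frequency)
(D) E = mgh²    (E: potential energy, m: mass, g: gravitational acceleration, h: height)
(D) E = mgh²

The equation (D) E = mgh² is dimensionally incorrect.

LHS (E): [L^2 M T^-2]
RHS (mgh²): [L^3 M T^-2] ✗

The dimensions do not match. The other three equations balance.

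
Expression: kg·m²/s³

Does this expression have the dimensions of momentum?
No

The expression kg·m²/s³ has dimensions [L^2 M T^-3], but momentum has dimensions [L M T^-1].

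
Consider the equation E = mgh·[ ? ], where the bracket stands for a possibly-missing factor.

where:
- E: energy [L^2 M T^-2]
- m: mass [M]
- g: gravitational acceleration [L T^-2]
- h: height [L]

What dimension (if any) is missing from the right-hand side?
Nothing is missing — the bracketed factor must be dimensionless.

E has dimensions [L^2 M T^-2] and mgh already has dimensions [L^2 M T^-2], so E = mgh is dimensionally complete.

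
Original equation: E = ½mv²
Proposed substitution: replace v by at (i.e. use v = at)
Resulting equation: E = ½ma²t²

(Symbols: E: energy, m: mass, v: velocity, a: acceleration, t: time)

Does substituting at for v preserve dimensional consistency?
Yes

[v] = [L T^-1] and [at] = [L T^-1]. These match, so the substitution replaces a quantity by one of the same dimensions and the result E = ½ma²t² has LHS [L^2 M T^-2] vs RHS [L^2 M T^-2] — still consistent.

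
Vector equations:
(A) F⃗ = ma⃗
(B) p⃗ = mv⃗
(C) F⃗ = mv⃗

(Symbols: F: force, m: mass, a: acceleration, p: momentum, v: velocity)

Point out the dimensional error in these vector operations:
(C) F⃗ = mv⃗

(A) F⃗ = ma⃗: LHS [L M T^-2], RHS [L M T^-2] ✓ — Force and acceleration are vectors, mass is a scalar
(B) p⃗ = mv⃗: LHS [L M T^-1], RHS [L M T^-1] ✓ — mass (scalar) times velocity (vector)
(C) F⃗ = mv⃗: LHS [L M T^-2], RHS [L M T^-1] ✗ — mass times velocity is momentum, not force; should be ma⃗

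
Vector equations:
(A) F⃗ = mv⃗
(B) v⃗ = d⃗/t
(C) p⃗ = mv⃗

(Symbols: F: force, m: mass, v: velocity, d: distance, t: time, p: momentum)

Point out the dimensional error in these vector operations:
(A) F⃗ = mv⃗

(A) F⃗ = mv⃗: LHS [L M T^-2], RHS [L M T^-1] ✗ — mass times velocity is momentum, not force; should be ma⃗
(B) v⃗ = d⃗/t: LHS [L T^-1], RHS [L T^-1] ✓ — displacement (vector) divided by time (scalar)
(C) p⃗ = mv⃗: LHS [L M T^-1], RHS [L M T^-1] ✓ — mass (scalar) times velocity (vector)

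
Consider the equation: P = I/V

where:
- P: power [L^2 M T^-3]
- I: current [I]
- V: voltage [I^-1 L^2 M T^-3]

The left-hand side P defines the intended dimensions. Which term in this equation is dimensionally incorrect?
The right-hand side term I/V

P has dimensions [L^2 M T^-3], but I/V has dimensions [I^2 L^-2 M^-1 T^3], so the term I/V is dimensionally wrong for P.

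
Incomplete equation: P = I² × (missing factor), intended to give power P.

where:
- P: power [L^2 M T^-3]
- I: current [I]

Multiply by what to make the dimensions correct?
R (resistance), dimensions [I^-2 L^2 M T^-3]

P has dimensions [L^2 M T^-3] and I² has dimensions [I^2].
The missing factor must have dimensions [L^2 M T^-3] / [I^2] = [I^-2 L^2 M T^-3], i.e. resistance (R).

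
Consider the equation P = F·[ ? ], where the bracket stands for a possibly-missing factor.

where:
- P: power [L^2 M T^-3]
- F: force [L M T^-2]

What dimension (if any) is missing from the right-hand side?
[L T^-1] — velocity (e.g. v)

P has dimensions [L^2 M T^-3]; F has dimensions [L M T^-2].
The bracketed factor must supply [L^2 M T^-3] / [L M T^-2] = [L T^-1].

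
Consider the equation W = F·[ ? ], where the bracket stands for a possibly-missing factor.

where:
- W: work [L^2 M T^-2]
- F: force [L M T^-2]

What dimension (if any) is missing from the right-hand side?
[L] — length (e.g. a distance d)

W has dimensions [L^2 M T^-2]; F has dimensions [L M T^-2].
The bracketed factor must supply [L^2 M T^-2] / [L M T^-2] = [L].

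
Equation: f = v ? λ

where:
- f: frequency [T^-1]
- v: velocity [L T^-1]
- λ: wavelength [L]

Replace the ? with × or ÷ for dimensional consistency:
division (÷): f = v ÷ λ

f [T^-1]; v [L T^-1]; λ [L].
v × λ → [L^2 T^-1] ✗
v ÷ λ → [T^-1] ✓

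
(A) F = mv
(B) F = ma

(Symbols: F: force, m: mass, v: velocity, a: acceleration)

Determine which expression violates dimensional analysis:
(A)

(A) F = mv: LHS [L M T^-2], RHS [L M T^-1] ✗
(B) F = ma: LHS [L M T^-2], RHS [L M T^-2] ✓

Expression (A) F = mv is dimensionally incorrect.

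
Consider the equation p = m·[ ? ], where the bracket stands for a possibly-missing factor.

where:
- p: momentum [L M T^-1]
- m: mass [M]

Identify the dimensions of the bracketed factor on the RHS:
[L T^-1] — velocity (e.g. v)

p has dimensions [L M T^-1]; m has dimensions [M].
The bracketed factor must supply [L M T^-1] / [M] = [L T^-1].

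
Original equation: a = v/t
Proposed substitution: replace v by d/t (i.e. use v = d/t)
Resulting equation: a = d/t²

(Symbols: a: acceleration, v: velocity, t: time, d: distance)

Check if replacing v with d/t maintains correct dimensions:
Yes

[v] = [L T^-1] and [d/t] = [L T^-1]. These match, so the substitution replaces a quantity by one of the same dimensions and the result a = d/t² has LHS [L T^-2] vs RHS [L T^-2] — still consistent.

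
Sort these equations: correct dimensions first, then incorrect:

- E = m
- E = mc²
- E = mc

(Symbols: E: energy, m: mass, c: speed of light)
Dimensionally correct: E = mc²
Dimensionally incorrect: E = m, E = mc
Ordered (correct first, then incorrect): E = mc², E = m, E = mc

- E = m: LHS [L^2 M T^-2], RHS [M] → incorrect ✗
- E = mc²: LHS [L^2 M T^-2], RHS [L^2 M T^-2] → correct ✓
- E = mc: LHS [L^2 M T^-2], RHS [L M T^-1] → incorrect ✗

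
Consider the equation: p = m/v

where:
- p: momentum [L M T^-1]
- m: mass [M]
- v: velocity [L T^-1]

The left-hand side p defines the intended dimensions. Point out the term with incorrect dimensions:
The right-hand side term m/v

p has dimensions [L M T^-1], but m/v has dimensions [L^-1 M T], so the term m/v is dimensionally wrong for p.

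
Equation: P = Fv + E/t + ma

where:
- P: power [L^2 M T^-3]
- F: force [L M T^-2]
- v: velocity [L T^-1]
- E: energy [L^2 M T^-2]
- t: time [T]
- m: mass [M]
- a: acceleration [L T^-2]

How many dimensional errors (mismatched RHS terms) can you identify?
1

LHS P: [L^2 M T^-3]
- Fv: [L^2 M T^-3] ✓
- E/t: [L^2 M T^-3] ✓
- ma: [L M T^-2] ✗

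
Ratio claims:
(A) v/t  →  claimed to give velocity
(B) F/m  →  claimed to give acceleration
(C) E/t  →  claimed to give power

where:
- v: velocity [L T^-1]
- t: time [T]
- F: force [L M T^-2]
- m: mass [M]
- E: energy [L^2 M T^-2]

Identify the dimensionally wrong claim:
(A) v/t does not give velocity

(A) v/t: [L T^-2] ≠ velocity [L T^-1] ✗
(B) F/m: [L T^-2] = acceleration [L T^-2] ✓
(C) E/t: [L^2 M T^-3] = power [L^2 M T^-3] ✓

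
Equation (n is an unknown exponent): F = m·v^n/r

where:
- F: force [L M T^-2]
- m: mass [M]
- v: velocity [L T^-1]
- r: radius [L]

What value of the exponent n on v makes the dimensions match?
n = 2

F has dimensions [L M T^-2]; v has dimensions [L T^-1].
The rest of the RHS has dimensions [L^-1 M], so v^n must supply [L^2 T^-2].
With n = 2: m·v^2/r has dimensions [L M T^-2], matching the LHS ✓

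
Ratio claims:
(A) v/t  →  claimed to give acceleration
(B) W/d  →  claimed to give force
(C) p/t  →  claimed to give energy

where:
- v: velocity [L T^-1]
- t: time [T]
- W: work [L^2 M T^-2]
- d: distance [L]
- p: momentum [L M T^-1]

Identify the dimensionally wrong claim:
(C) p/t does not give energy

(A) v/t: [L T^-2] = acceleration [L T^-2] ✓
(B) W/d: [L M T^-2] = force [L M T^-2] ✓
(C) p/t: [L M T^-2] ≠ energy [L^2 M T^-2] ✗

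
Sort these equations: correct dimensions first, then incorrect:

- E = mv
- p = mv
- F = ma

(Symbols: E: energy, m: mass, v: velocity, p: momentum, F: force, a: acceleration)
Dimensionally correct: p = mv, F = ma
Dimensionally incorrect: E = mv
Ordered (correct first, then incorrect): p = mv, F = ma, E = mv

- E = mv: LHS [L^2 M T^-2], RHS [L M T^-1] → incorrect ✗
- p = mv: LHS [L M T^-1], RHS [L M T^-1] → correct ✓
- F = ma: LHS [L M T^-2], RHS [L M T^-2] → correct ✓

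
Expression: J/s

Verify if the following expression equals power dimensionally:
Yes

The expression J/s has dimensions [L^2 M T^-3], which is exactly power [L^2 M T^-3].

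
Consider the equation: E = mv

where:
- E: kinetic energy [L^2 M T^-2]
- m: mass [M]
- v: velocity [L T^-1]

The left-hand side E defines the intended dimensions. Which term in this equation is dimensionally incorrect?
The right-hand side term mv

E has dimensions [L^2 M T^-2], but mv has dimensions [L M T^-1], so the term mv is dimensionally wrong for E.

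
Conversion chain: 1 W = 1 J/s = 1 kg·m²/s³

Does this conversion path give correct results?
The chain is correct (no errors).

Correct: Watt is Joule per second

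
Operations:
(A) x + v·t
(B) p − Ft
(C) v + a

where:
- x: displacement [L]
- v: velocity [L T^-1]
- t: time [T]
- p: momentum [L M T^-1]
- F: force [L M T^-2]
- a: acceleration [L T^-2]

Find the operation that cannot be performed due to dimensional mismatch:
(C) v + a

(A) x + v·t: x [L] and v·t [L] — same dimensions ✓
(B) p − Ft: p [L M T^-1] and Ft [L M T^-1] — same dimensions ✓
(C) v + a: v [L T^-1] and a [L T^-2] — different dimensions cannot be added/subtracted ✗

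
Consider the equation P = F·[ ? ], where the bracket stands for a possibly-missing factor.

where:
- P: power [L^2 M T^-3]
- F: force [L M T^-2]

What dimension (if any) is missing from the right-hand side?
[L T^-1] — velocity (e.g. v)

P has dimensions [L^2 M T^-3]; F has dimensions [L M T^-2].
The bracketed factor must supply [L^2 M T^-3] / [L M T^-2] = [L T^-1].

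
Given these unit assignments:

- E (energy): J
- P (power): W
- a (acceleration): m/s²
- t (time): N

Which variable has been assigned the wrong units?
t

The variable t (time) should have units s, not N.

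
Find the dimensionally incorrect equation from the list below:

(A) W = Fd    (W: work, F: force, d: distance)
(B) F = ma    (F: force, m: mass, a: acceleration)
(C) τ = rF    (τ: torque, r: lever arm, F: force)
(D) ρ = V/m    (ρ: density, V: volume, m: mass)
(D) ρ = V/m

The equation (D) ρ = V/m is dimensionally incorrect.

LHS (ρ): [L^-3 M]
RHS (V/m): [L^3 M^-1] ✗

The dimensions do not match. The other three equations balance.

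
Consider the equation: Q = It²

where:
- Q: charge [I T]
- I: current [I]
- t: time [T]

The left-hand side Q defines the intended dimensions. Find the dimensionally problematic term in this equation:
The right-hand side term It²

Q has dimensions [I T], but It² has dimensions [I T^2], so the term It² is dimensionally wrong for Q.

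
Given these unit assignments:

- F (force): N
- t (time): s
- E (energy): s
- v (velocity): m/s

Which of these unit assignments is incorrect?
E

The variable E (energy) should have units J, not s.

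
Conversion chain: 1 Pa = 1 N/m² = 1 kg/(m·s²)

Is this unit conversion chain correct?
The chain is correct (no errors).

Correct: Pascal is Newton per square meter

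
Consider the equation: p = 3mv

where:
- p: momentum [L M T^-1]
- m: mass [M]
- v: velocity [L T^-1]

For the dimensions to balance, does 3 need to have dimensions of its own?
No

p has dimensions [L M T^-1] and mv already has dimensions [L M T^-1], so the equation balances without 3 contributing any dimensions. 3 is a pure (dimensionless) number; changing or removing it would not affect dimensional consistency.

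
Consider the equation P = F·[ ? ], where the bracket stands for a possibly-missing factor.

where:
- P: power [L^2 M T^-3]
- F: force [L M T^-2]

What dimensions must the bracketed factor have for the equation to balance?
[L T^-1] — velocity (e.g. v)

P has dimensions [L^2 M T^-3]; F has dimensions [L M T^-2].
The bracketed factor must supply [L^2 M T^-3] / [L M T^-2] = [L T^-1].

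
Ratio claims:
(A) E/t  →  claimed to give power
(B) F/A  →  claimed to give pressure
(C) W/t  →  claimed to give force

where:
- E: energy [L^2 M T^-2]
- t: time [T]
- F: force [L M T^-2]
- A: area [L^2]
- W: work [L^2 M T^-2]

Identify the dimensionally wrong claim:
(C) W/t does not give force

(A) E/t: [L^2 M T^-3] = power [L^2 M T^-3] ✓
(B) F/A: [L^-1 M T^-2] = pressure [L^-1 M T^-2] ✓
(C) W/t: [L^2 M T^-3] ≠ force [L M T^-2] ✗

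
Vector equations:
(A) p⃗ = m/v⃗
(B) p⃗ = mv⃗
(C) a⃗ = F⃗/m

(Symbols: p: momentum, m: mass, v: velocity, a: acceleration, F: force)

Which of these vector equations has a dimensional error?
(A) p⃗ = m/v⃗

(A) p⃗ = m/v⃗: LHS [L M T^-1], RHS [L^-1 M T] ✗ — momentum is mass times velocity; should be mv⃗ (and division by a vector is undefined)
(B) p⃗ = mv⃗: LHS [L M T^-1], RHS [L M T^-1] ✓ — mass (scalar) times velocity (vector)
(C) a⃗ = F⃗/m: LHS [L T^-2], RHS [L T^-2] ✓ — force (vector) divided by mass (scalar)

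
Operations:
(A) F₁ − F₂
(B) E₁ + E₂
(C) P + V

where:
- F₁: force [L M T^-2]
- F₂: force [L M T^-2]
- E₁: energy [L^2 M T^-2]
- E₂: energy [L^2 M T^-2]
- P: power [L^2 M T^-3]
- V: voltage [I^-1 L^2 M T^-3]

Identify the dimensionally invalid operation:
(C) P + V

(A) F₁ − F₂: F₁ [L M T^-2] and F₂ [L M T^-2] — same dimensions ✓
(B) E₁ + E₂: E₁ [L^2 M T^-2] and E₂ [L^2 M T^-2] — same dimensions ✓
(C) P + V: P [L^2 M T^-3] and V [I^-1 L^2 M T^-3] — different dimensions cannot be added/subtracted ✗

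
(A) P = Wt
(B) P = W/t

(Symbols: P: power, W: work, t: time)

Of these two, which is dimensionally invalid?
(A)

(A) P = Wt: LHS [L^2 M T^-3], RHS [L^2 M T^-1] ✗
(B) P = W/t: LHS [L^2 M T^-3], RHS [L^2 M T^-3] ✓

Expression (A) P = Wt is dimensionally incorrect.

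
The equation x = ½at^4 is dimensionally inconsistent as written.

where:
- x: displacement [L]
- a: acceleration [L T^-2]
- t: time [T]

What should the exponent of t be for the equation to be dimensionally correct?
The exponent of t should be 2: x = ½at^2

The LHS x has dimensions [L]; t has dimensions [T].
As written, the RHS ½at^4 (exponent 4 on t) has dimensions [L T^2], which does not match.
With exponent 2, the RHS ½at^2 has dimensions [L], matching the LHS.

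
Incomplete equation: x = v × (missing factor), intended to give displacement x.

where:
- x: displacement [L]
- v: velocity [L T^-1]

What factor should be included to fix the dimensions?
t (time), dimensions [T]

x has dimensions [L] and v has dimensions [L T^-1].
The missing factor must have dimensions [L] / [L T^-1] = [T], i.e. time (t).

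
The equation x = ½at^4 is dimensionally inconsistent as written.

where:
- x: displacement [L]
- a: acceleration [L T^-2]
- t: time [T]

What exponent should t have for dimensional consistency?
The exponent of t should be 2: x = ½at^2

The LHS x has dimensions [L]; t has dimensions [T].
As written, the RHS ½at^4 (exponent 4 on t) has dimensions [L T^2], which does not match.
With exponent 2, the RHS ½at^2 has dimensions [L], matching the LHS.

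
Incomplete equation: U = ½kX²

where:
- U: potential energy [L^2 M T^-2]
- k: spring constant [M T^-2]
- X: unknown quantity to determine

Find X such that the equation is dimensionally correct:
X = x (displacement), dimensions [L]

U has dimensions [L^2 M T^-2]; the rest of the RHS (½k) has dimensions [M T^-2].
So X² must have dimensions [L^2], i.e. X has dimensions [L] — X = x (displacement).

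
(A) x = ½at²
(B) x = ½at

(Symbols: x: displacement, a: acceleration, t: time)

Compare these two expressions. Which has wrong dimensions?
(B)

(A) x = ½at²: LHS [L], RHS [L] ✓
(B) x = ½at: LHS [L], RHS [L T^-1] ✗

Expression (B) x = ½at is dimensionally incorrect.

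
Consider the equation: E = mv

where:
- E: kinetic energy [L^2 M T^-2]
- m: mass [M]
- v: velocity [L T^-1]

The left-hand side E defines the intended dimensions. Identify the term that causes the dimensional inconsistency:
The right-hand side term mv

E has dimensions [L^2 M T^-2], but mv has dimensions [L M T^-1], so the term mv is dimensionally wrong for E.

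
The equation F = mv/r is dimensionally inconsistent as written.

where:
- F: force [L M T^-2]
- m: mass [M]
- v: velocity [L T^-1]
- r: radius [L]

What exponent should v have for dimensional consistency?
The exponent of v should be 2: F = mv^2/r

The LHS F has dimensions [L M T^-2]; v has dimensions [L T^-1].
As written, the RHS mv/r (exponent 1 on v) has dimensions [M T^-1], which does not match.
With exponent 2, the RHS mv^2/r has dimensions [L M T^-2], matching the LHS.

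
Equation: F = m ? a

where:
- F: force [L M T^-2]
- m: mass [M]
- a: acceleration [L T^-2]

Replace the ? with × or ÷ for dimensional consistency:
multiplication (×): F = m × a

F [L M T^-2]; m [M]; a [L T^-2].
m × a → [L M T^-2] ✓
m ÷ a → [L^-1 M T^2] ✗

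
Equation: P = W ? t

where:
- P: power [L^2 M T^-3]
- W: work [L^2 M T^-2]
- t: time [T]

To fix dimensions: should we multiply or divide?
division (÷): P = W ÷ t

P [L^2 M T^-3]; W [L^2 M T^-2]; t [T].
W × t → [L^2 M T^-1] ✗
W ÷ t → [L^2 M T^-3] ✓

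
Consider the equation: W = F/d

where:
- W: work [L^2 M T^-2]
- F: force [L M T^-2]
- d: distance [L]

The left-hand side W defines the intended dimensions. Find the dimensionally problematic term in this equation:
The right-hand side term F/d

W has dimensions [L^2 M T^-2], but F/d has dimensions [M T^-2], so the term F/d is dimensionally wrong for W.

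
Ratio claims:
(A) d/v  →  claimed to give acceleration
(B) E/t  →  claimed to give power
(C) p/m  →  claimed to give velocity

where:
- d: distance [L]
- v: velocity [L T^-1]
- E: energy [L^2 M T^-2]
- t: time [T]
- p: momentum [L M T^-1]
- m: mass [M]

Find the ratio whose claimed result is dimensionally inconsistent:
(A) d/v does not give acceleration

(A) d/v: [T] ≠ acceleration [L T^-2] ✗
(B) E/t: [L^2 M T^-3] = power [L^2 M T^-3] ✓
(C) p/m: [L T^-1] = velocity [L T^-1] ✓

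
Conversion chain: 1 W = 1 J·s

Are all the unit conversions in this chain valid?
The chain is incorrect (it contains an error).

Incorrect: Watt is J/s, not J·s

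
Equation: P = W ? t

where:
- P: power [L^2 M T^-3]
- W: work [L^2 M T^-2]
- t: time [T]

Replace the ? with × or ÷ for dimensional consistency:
division (÷): P = W ÷ t

P [L^2 M T^-3]; W [L^2 M T^-2]; t [T].
W × t → [L^2 M T^-1] ✗
W ÷ t → [L^2 M T^-3] ✓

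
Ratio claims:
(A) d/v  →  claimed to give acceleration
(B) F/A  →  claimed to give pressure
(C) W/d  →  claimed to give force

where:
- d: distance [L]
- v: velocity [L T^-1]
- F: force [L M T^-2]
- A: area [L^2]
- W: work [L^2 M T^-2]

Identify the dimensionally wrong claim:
(A) d/v does not give acceleration

(A) d/v: [T] ≠ acceleration [L T^-2] ✗
(B) F/A: [L^-1 M T^-2] = pressure [L^-1 M T^-2] ✓
(C) W/d: [L M T^-2] = force [L M T^-2] ✓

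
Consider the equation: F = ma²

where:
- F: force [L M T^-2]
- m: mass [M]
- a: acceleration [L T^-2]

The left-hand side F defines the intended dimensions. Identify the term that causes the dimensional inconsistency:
The right-hand side term ma²

F has dimensions [L M T^-2], but ma² has dimensions [L^2 M T^-4], so the term ma² is dimensionally wrong for F.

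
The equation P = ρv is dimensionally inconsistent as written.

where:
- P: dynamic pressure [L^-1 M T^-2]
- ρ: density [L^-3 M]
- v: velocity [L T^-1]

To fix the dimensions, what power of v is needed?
The exponent of v should be 2: P = ρv^2

The LHS P has dimensions [L^-1 M T^-2]; v has dimensions [L T^-1].
As written, the RHS ρv (exponent 1 on v) has dimensions [L^-2 M T^-1], which does not match.
With exponent 2, the RHS ρv^2 has dimensions [L^-1 M T^-2], matching the LHS.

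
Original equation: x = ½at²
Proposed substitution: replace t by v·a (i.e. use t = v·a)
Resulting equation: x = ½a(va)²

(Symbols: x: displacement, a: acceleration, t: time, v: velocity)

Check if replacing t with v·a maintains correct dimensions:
No

[t] = [T] and [v·a] = [L^2 T^-3]. These differ, so the substitution replaces a quantity by one of different dimensions and the result x = ½a(va)² has LHS [L] vs RHS [L^5 T^-8] — inconsistent.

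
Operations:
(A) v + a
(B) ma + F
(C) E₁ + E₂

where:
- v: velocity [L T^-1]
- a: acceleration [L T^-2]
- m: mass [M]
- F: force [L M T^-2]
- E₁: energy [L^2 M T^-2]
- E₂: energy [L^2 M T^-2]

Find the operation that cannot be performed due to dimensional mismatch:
(A) v + a

(A) v + a: v [L T^-1] and a [L T^-2] — different dimensions cannot be added/subtracted ✗
(B) ma + F: ma [L M T^-2] and F [L M T^-2] — same dimensions ✓
(C) E₁ + E₂: E₁ [L^2 M T^-2] and E₂ [L^2 M T^-2] — same dimensions ✓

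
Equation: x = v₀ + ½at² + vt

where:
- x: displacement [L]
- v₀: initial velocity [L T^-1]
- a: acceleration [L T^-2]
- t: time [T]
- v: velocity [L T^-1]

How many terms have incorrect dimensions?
1

LHS x: [L]
- v₀: [L T^-1] ✗
- ½at²: [L] ✓
- vt: [L] ✓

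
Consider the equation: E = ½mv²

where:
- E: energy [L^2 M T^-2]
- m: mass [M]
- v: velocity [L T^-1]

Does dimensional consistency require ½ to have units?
No

E has dimensions [L^2 M T^-2] and mv² already has dimensions [L^2 M T^-2], so the equation balances without ½ contributing any dimensions. ½ is a pure (dimensionless) number; changing or removing it would not affect dimensional consistency.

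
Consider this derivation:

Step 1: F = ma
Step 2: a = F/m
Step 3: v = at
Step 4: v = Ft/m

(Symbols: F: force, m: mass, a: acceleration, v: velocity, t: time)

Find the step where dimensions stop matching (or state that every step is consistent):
No step introduces an error — all steps are dimensionally consistent.

Step 1: F = ma → LHS [L M T^-2], RHS [L M T^-2] ✓
Step 2: a = F/m → LHS [L T^-2], RHS [L T^-2] ✓
Step 3: v = at → LHS [L T^-1], RHS [L T^-1] ✓
Step 4: v = Ft/m → LHS [L T^-1], RHS [L T^-1] ✓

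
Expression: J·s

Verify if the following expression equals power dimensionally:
No

The expression J·s has dimensions [L^2 M T^-1], but power has dimensions [L^2 M T^-3].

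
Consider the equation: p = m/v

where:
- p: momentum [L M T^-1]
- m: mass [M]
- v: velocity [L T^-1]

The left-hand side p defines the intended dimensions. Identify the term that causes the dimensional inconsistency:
The right-hand side term m/v

p has dimensions [L M T^-1], but m/v has dimensions [L^-1 M T], so the term m/v is dimensionally wrong for p.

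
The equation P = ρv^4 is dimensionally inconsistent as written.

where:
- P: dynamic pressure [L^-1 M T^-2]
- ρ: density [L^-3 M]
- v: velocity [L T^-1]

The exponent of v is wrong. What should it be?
The exponent of v should be 2: P = ρv^2

The LHS P has dimensions [L^-1 M T^-2]; v has dimensions [L T^-1].
As written, the RHS ρv^4 (exponent 4 on v) has dimensions [L M T^-4], which does not match.
With exponent 2, the RHS ρv^2 has dimensions [L^-1 M T^-2], matching the LHS.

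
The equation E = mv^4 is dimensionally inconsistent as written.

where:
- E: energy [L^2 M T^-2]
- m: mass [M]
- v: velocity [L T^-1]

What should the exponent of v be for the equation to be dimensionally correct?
The exponent of v should be 2: E = mv^2

The LHS E has dimensions [L^2 M T^-2]; v has dimensions [L T^-1].
As written, the RHS mv^4 (exponent 4 on v) has dimensions [L^4 M T^-4], which does not match.
With exponent 2, the RHS mv^2 has dimensions [L^2 M T^-2], matching the LHS.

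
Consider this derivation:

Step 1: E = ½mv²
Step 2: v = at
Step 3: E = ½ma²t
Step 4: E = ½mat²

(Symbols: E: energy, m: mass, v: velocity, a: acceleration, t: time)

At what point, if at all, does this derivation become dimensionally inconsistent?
Step 3

Step 1: E = ½mv² → LHS [L^2 M T^-2], RHS [L^2 M T^-2] ✓
Step 2: v = at → LHS [L T^-1], RHS [L T^-1] ✓
Step 3: E = ½ma²t → LHS [L^2 M T^-2], RHS [L^2 M T^-3] ✗

The first dimensional inconsistency appears in step 3: E = ½ma²t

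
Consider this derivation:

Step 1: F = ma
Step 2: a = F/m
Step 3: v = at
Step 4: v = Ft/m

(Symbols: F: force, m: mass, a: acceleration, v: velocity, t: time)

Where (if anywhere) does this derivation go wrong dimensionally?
No step introduces an error — all steps are dimensionally consistent.

Step 1: F = ma → LHS [L M T^-2], RHS [L M T^-2] ✓
Step 2: a = F/m → LHS [L T^-2], RHS [L T^-2] ✓
Step 3: v = at → LHS [L T^-1], RHS [L T^-1] ✓
Step 4: v = Ft/m → LHS [L T^-1], RHS [L T^-1] ✓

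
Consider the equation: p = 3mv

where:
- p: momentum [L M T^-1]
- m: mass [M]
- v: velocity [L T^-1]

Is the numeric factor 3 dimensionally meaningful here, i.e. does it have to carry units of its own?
No

p has dimensions [L M T^-1] and mv already has dimensions [L M T^-1], so the equation balances without 3 contributing any dimensions. 3 is a pure (dimensionless) number; changing or removing it would not affect dimensional consistency.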